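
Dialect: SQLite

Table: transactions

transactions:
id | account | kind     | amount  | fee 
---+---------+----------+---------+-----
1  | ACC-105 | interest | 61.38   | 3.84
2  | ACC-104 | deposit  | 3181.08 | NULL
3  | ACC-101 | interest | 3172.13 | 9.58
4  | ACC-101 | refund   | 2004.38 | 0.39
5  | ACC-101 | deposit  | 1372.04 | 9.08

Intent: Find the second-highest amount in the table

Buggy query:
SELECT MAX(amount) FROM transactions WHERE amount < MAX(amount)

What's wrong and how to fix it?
Bug: MAX(amount) on the right of the comparison is an aggregate-in-WHERE error

Fix: Compute the overall MAX in a subquery, then take MAX of rows below it

Corrected query:
SELECT MAX(amount) FROM transactions WHERE amount < (SELECT MAX(amount) FROM transactions)

Result:
MAX(amount)
-----------
3172.13    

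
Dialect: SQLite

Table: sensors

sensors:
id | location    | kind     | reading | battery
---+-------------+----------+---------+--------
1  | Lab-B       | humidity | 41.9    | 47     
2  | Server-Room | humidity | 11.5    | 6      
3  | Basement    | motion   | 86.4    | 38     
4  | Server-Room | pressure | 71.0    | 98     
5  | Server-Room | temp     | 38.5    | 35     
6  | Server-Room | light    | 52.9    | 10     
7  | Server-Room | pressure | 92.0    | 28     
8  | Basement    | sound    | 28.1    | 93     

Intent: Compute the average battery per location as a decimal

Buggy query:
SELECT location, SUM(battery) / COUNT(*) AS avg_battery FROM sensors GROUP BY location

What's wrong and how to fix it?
Bug: Both operands are integers, so '/' performs integer division and truncates

Fix: Multiply by 1.0 (or CAST to REAL) to force floating-point division

Corrected query:
SELECT location, SUM(battery) * 1.0 / COUNT(*) AS avg_battery FROM sensors GROUP BY location

Result:
location    | avg_battery
------------+------------
Basement    | 65.5       
Lab-B       | 47         
Server-Room | 35.4       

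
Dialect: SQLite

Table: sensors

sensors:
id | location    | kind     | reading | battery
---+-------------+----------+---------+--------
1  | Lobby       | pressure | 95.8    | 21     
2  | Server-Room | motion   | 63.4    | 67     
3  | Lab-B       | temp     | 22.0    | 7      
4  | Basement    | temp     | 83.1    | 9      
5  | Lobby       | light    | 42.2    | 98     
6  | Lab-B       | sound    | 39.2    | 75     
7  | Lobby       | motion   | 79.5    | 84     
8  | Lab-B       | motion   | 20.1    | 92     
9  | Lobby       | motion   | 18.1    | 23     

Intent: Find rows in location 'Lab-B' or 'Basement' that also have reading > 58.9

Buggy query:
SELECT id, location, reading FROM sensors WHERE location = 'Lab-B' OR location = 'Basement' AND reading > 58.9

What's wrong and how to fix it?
Bug: Without parentheses, AND is evaluated before OR, so the reading filter only applies to the 'Basement' branch

Fix: Add parentheses around the OR so the AND applies to both alternatives

Corrected query:
SELECT id, location, reading FROM sensors WHERE (location = 'Lab-B' OR location = 'Basement') AND reading > 58.9

Result:
id | location | reading
---+----------+--------
4  | Basement | 83.1   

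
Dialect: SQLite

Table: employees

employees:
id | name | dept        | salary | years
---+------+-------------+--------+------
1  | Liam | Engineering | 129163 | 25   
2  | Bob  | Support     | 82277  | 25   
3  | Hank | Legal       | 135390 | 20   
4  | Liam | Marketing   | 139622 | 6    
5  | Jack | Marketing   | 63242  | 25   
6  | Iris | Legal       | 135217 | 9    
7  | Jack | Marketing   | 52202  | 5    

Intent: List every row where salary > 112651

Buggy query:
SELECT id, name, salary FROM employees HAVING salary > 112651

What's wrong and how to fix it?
Bug: This is a non-aggregate query (no GROUP BY, no aggregates), so in SQLite the HAVING clause is invalid here; a row-level condition belongs in WHERE

Fix: Use WHERE for row-level filtering

Corrected query:
SELECT id, name, salary FROM employees WHERE salary > 112651

Result:
id | name | salary
---+------+-------
1  | Liam | 129163
3  | Hank | 135390
4  | Liam | 139622
6  | Iris | 135217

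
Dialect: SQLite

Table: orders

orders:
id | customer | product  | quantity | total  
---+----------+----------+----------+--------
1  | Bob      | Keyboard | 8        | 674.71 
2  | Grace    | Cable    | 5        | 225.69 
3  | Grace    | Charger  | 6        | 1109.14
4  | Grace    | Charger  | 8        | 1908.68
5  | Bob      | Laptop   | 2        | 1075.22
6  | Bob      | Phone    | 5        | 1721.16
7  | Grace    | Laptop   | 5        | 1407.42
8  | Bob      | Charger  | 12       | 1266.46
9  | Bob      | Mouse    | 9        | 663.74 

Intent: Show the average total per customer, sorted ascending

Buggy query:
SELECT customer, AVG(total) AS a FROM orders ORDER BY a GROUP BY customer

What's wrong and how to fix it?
Bug: ORDER BY appears before GROUP BY; SQL clause order requires GROUP BY first

Fix: Reorder: SELECT … FROM … GROUP BY … ORDER BY …

Corrected query:
SELECT customer, AVG(total) AS a FROM orders GROUP BY customer ORDER BY a

Result:
customer | a        
---------+----------
Bob      | 1080.258 
Grace    | 1162.7325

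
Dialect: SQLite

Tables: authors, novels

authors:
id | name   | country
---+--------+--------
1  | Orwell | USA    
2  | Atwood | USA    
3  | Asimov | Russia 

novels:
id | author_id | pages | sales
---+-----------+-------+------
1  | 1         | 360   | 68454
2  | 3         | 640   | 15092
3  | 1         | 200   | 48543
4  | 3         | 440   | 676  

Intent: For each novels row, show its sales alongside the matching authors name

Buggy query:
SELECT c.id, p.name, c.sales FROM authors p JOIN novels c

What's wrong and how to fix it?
Bug: Missing join condition: each novels row is matched to all authors rows instead of just its own

Fix: Add ON c.author_id = p.id to the JOIN

Corrected query:
SELECT c.id, p.name, c.sales FROM authors p JOIN novels c ON c.author_id = p.id

Result:
id | name   | sales
---+--------+------
1  | Orwell | 68454
2  | Asimov | 15092
3  | Orwell | 48543
4  | Asimov | 676  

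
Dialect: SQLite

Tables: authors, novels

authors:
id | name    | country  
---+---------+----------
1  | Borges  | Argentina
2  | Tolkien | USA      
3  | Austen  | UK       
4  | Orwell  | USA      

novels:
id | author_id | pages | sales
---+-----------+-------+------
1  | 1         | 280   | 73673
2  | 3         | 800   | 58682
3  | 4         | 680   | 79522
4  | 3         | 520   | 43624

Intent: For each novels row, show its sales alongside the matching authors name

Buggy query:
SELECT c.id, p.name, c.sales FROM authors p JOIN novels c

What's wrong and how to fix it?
Bug: Missing join condition: each novels row is matched to all authors rows instead of just its own

Fix: Add ON c.author_id = p.id to the JOIN

Corrected query:
SELECT c.id, p.name, c.sales FROM authors p JOIN novels c ON c.author_id = p.id

Result:
id | name   | sales
---+--------+------
1  | Borges | 73673
2  | Austen | 58682
3  | Orwell | 79522
4  | Austen | 43624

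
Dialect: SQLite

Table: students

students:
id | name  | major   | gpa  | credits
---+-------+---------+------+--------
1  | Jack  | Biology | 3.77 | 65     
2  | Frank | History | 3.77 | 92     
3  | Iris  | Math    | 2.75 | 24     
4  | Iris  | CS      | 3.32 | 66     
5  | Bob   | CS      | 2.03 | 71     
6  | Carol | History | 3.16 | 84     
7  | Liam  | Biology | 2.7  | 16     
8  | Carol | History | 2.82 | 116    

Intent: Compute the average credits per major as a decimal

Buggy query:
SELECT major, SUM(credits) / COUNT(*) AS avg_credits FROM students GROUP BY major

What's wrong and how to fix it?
Bug: SUM(credits) and COUNT(*) are both integers; the division truncates the fractional part

Fix: Cast one side to REAL so the division keeps the fractional part

Corrected query:
SELECT major, SUM(credits) * 1.0 / COUNT(*) AS avg_credits FROM students GROUP BY major

Result:
major   | avg_credits
--------+------------
Biology | 40.5       
CS      | 68.5       
History | 97.333333  
Math    | 24         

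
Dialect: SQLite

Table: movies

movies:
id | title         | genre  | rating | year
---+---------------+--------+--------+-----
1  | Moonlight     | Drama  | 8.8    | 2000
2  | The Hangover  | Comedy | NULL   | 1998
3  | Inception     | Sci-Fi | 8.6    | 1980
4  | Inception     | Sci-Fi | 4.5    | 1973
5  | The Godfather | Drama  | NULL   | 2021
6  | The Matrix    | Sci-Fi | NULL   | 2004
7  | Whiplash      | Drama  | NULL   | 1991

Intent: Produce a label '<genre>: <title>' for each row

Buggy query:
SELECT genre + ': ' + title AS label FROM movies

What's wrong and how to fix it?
Bug: SQLite uses || for string concatenation; + coerces text to numbers (yielding 0)

Fix: Use the || operator for string concatenation

Corrected query:
SELECT genre || ': ' || title AS label FROM movies

Result:
label               
--------------------
Drama: Moonlight    
Comedy: The Hangover
Sci-Fi: Inception   
Sci-Fi: Inception   
Drama: The Godfather
Sci-Fi: The Matrix  
Drama: Whiplash     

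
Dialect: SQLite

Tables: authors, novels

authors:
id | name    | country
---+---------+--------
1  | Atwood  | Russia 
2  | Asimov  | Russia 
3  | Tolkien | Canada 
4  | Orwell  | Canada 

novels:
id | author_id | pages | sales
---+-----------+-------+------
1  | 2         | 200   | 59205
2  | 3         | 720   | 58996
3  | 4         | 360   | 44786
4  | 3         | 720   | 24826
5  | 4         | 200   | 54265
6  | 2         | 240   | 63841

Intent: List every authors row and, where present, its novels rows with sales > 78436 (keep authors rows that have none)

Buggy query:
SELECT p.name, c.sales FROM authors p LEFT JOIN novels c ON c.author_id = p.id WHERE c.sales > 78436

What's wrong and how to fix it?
Bug: A WHERE condition on the right-hand table after LEFT JOIN drops unmatched parents

Fix: Put 'c.sales > 78436' in the JOIN's ON clause instead of WHERE

Corrected query:
SELECT p.name, c.sales FROM authors p LEFT JOIN novels c ON c.author_id = p.id AND c.sales > 78436

Result:
name    | sales
--------+------
Atwood  | NULL 
Asimov  | NULL 
Tolkien | NULL 
Orwell  | NULL 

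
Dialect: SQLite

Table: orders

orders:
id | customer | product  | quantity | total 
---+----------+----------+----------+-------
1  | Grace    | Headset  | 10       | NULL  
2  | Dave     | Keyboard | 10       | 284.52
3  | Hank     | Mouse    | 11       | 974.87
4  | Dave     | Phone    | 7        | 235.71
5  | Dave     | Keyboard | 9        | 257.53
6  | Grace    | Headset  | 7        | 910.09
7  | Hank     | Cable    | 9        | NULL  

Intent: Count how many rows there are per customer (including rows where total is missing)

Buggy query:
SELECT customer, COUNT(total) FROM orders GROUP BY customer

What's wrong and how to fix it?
Bug: COUNT(total) skips NULLs, so groups with missing total are undercounted

Fix: Replace COUNT(total) with COUNT(*)

Corrected query:
SELECT customer, COUNT(*) FROM orders GROUP BY customer

Result:
customer | COUNT(*)
---------+---------
Dave     | 3       
Grace    | 2       
Hank     | 2       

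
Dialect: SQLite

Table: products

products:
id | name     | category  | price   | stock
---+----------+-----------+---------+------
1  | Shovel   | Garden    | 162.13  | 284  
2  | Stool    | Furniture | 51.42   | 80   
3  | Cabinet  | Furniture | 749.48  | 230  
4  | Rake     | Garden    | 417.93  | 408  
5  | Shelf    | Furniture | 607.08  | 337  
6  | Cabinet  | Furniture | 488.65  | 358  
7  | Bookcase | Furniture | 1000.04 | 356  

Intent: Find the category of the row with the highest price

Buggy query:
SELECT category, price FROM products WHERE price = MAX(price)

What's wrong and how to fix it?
Bug: WHERE is evaluated per row; an aggregate over the whole table isn't defined there

Fix: Wrap MAX in a scalar subquery so WHERE compares against a single value

Corrected query:
SELECT category, price FROM products WHERE price = (SELECT MAX(price) FROM products)

Result:
category  | price  
----------+--------
Furniture | 1000.04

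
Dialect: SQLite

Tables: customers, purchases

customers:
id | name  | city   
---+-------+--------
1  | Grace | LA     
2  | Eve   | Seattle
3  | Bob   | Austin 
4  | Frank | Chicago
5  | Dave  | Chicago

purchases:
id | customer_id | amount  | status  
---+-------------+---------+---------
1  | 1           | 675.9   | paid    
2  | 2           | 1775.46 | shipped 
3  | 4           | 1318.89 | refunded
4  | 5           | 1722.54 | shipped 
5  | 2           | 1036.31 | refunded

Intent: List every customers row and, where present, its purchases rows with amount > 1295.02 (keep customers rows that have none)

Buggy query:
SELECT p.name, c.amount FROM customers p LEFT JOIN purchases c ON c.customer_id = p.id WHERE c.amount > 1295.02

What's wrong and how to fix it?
Bug: A WHERE condition on the right-hand table after LEFT JOIN drops unmatched parents

Fix: Move the right-table condition into the ON clause so unmatched parents are kept

Corrected query:
SELECT p.name, c.amount FROM customers p LEFT JOIN purchases c ON c.customer_id = p.id AND c.amount > 1295.02

Result:
name  | amount 
------+--------
Grace | NULL   
Eve   | 1775.46
Bob   | NULL   
Frank | 1318.89
Dave  | 1722.54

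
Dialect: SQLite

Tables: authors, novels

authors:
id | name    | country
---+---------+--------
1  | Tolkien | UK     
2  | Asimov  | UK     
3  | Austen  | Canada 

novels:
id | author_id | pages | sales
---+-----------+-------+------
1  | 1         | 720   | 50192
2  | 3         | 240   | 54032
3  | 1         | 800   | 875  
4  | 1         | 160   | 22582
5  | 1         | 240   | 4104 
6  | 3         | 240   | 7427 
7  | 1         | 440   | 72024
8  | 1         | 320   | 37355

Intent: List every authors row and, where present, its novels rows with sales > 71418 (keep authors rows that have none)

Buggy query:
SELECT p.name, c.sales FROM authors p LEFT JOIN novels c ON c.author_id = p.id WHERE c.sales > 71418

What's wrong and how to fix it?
Bug: Filtering c.sales in WHERE discards the NULL rows produced by LEFT JOIN, turning it into an inner join

Fix: Move the right-table condition into the ON clause so unmatched parents are kept

Corrected query:
SELECT p.name, c.sales FROM authors p LEFT JOIN novels c ON c.author_id = p.id AND c.sales > 71418

Result:
name    | sales
--------+------
Tolkien | 72024
Asimov  | NULL 
Austen  | NULL 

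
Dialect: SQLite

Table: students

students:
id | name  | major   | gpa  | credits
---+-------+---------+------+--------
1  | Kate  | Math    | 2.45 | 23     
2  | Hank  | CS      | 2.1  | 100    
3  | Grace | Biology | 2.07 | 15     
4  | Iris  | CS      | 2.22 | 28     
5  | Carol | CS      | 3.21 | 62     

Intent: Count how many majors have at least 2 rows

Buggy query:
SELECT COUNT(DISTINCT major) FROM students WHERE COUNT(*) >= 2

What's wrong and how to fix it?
Bug: WHERE filters individual rows, not groups, so a group-level COUNT is invalid there

Fix: Group first with HAVING COUNT(*) >= 2, then COUNT the resulting groups

Corrected query:
SELECT COUNT(*) FROM (SELECT major FROM students GROUP BY major HAVING COUNT(*) >= 2)

Result:
COUNT(*)
--------
1       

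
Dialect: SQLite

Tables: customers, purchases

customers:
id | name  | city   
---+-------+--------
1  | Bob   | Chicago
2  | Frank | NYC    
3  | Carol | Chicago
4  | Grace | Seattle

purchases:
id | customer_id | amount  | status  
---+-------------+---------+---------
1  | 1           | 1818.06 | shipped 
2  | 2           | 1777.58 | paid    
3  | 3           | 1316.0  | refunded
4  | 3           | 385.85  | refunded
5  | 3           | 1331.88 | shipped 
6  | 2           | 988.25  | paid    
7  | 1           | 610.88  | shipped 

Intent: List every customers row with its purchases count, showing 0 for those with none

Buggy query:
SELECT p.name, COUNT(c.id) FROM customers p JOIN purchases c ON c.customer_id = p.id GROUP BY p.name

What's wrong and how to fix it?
Bug: INNER JOIN drops customers rows that have no matching purchases rows

Fix: Switch to LEFT JOIN to retain unmatched parent rows

Corrected query:
SELECT p.name, COUNT(c.id) FROM customers p LEFT JOIN purchases c ON c.customer_id = p.id GROUP BY p.name

Result:
name  | COUNT(c.id)
------+------------
Bob   | 2          
Carol | 3          
Frank | 2          
Grace | 0          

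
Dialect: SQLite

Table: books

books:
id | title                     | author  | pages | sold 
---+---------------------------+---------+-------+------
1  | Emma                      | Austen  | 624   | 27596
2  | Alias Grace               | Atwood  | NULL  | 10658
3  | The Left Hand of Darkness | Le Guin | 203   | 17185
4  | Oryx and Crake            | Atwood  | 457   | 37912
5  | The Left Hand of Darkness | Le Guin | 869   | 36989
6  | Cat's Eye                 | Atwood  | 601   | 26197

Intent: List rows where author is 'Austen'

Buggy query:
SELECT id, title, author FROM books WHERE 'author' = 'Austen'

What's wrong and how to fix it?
Bug: Single quotes denote string literals in SQL; the column name is being compared as a constant string

Fix: Remove the quotes around the column name (or use double quotes for an identifier)

Corrected query:
SELECT id, title, author FROM books WHERE author = 'Austen'

Result:
id | title | author
---+-------+-------
1  | Emma  | Austen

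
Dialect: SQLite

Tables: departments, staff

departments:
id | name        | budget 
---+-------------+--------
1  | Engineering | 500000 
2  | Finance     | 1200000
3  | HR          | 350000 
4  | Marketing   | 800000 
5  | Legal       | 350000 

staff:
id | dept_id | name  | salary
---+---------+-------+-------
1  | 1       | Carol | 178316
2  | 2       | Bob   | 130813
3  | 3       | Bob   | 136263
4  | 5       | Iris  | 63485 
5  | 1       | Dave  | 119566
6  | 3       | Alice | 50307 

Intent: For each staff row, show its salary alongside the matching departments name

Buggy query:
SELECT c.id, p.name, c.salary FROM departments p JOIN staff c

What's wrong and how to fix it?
Bug: JOIN with no ON clause produces a cartesian product; every staff row pairs with every departments row

Fix: Add ON c.dept_id = p.id to the JOIN

Corrected query:
SELECT c.id, p.name, c.salary FROM departments p JOIN staff c ON c.dept_id = p.id

Result:
id | name        | salary
---+-------------+-------
1  | Engineering | 178316
2  | Finance     | 130813
3  | HR          | 136263
4  | Legal       | 63485 
5  | Engineering | 119566
6  | HR          | 50307 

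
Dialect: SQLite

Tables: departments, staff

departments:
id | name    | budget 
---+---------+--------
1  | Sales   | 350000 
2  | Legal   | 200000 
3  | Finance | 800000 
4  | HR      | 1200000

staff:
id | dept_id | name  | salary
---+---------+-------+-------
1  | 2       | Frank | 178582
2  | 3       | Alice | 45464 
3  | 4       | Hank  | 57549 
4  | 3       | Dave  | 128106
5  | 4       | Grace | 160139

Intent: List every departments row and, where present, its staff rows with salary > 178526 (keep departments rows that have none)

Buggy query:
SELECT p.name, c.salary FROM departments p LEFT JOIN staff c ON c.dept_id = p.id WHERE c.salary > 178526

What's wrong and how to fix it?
Bug: Filtering c.salary in WHERE discards the NULL rows produced by LEFT JOIN, turning it into an inner join

Fix: Move the right-table condition into the ON clause so unmatched parents are kept

Corrected query:
SELECT p.name, c.salary FROM departments p LEFT JOIN staff c ON c.dept_id = p.id AND c.salary > 178526

Result:
name    | salary
--------+-------
Sales   | NULL  
Legal   | 178582
Finance | NULL  
HR      | NULL  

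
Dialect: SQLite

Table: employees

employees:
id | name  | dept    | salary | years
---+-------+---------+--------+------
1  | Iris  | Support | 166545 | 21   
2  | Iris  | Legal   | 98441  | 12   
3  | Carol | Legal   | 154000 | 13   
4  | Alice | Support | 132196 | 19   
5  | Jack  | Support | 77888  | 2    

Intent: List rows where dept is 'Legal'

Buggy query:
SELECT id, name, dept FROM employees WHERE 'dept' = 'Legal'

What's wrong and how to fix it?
Bug: 'dept' in single quotes is a string literal, not the column; the comparison is literal-vs-literal and never true

Fix: Remove the quotes around the column name (or use double quotes for an identifier)

Corrected query:
SELECT id, name, dept FROM employees WHERE dept = 'Legal'

Result:
id | name  | dept 
---+-------+------
2  | Iris  | Legal
3  | Carol | Legal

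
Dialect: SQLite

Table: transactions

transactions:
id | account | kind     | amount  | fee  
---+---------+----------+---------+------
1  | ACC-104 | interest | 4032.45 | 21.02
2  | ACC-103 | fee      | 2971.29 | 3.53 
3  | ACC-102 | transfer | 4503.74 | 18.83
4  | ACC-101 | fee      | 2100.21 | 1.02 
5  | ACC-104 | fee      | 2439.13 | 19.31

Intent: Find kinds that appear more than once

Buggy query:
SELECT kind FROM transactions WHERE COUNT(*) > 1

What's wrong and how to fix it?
Bug: COUNT(*) is an aggregate and cannot be used in WHERE

Fix: GROUP BY kind, then filter groups with HAVING COUNT(*) > 1

Corrected query:
SELECT kind FROM transactions GROUP BY kind HAVING COUNT(*) > 1

Result:
kind
----
fee 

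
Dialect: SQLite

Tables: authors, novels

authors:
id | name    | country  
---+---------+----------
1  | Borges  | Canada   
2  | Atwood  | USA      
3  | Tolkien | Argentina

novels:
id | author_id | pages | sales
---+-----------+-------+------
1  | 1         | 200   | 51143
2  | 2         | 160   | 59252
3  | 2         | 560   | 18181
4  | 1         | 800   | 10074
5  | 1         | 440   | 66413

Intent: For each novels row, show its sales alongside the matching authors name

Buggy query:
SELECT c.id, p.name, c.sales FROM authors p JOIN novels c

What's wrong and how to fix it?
Bug: JOIN with no ON clause produces a cartesian product; every novels row pairs with every authors row

Fix: Specify the join condition linking the foreign key to the parent id

Corrected query:
SELECT c.id, p.name, c.sales FROM authors p JOIN novels c ON c.author_id = p.id

Result:
id | name   | sales
---+--------+------
1  | Borges | 51143
2  | Atwood | 59252
3  | Atwood | 18181
4  | Borges | 10074
5  | Borges | 66413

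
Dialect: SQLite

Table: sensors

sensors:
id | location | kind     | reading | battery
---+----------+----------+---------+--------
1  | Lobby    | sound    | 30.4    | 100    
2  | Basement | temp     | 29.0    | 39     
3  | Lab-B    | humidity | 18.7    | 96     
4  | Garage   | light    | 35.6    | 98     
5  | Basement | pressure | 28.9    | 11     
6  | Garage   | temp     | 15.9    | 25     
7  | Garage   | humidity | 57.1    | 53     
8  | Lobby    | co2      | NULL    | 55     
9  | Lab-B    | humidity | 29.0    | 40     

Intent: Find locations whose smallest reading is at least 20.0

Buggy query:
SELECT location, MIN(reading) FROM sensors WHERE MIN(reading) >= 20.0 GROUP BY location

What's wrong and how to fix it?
Bug: MIN() in WHERE is a misuse of aggregate

Fix: Replace WHERE with HAVING after the GROUP BY

Corrected query:
SELECT location, MIN(reading) FROM sensors GROUP BY location HAVING MIN(reading) >= 20.0

Result:
location | MIN(reading)
---------+-------------
Basement | 28.9        
Lobby    | 30.4        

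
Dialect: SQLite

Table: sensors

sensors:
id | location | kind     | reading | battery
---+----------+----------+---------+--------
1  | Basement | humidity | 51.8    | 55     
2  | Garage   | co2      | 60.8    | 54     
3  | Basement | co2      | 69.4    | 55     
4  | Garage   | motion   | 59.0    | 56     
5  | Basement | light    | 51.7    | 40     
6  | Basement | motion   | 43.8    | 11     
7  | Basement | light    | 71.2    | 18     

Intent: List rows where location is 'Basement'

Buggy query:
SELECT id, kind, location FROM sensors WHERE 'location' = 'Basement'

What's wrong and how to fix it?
Bug: 'location' in single quotes is a string literal, not the column; the comparison is literal-vs-literal and never true

Fix: Reference the column as location without single quotes

Corrected query:
SELECT id, kind, location FROM sensors WHERE location = 'Basement'

Result:
id | kind     | location
---+----------+---------
1  | humidity | Basement
3  | co2      | Basement
5  | light    | Basement
6  | motion   | Basement
7  | light    | Basement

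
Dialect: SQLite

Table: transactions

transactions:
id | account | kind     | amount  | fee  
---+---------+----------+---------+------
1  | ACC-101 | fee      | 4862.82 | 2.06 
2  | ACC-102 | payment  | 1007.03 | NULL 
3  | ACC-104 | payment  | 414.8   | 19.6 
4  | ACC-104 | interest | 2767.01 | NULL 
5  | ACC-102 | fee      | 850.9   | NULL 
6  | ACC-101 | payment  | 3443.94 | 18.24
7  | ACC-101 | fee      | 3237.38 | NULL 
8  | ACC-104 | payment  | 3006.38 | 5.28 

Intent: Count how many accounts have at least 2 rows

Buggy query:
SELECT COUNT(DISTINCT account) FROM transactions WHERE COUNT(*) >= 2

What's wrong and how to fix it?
Bug: COUNT(*) cannot appear in WHERE; the per-group count doesn't exist yet

Fix: Group first with HAVING COUNT(*) >= 2, then COUNT the resulting groups

Corrected query:
SELECT COUNT(*) FROM (SELECT account FROM transactions GROUP BY account HAVING COUNT(*) >= 2)

Result:
COUNT(*)
--------
3       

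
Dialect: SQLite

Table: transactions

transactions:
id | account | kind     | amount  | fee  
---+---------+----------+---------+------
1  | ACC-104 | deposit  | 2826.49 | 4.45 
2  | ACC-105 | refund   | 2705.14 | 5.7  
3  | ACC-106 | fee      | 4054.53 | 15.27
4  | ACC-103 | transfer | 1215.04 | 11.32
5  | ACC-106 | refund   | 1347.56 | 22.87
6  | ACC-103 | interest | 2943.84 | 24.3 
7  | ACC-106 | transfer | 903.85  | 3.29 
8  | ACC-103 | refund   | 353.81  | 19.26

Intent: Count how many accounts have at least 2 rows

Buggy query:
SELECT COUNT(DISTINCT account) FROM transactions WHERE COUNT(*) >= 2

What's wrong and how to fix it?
Bug: COUNT(*) cannot appear in WHERE; the per-group count doesn't exist yet

Fix: Use a subquery that GROUPs and filters with HAVING, then count its rows

Corrected query:
SELECT COUNT(*) FROM (SELECT account FROM transactions GROUP BY account HAVING COUNT(*) >= 2)

Result:
COUNT(*)
--------
2       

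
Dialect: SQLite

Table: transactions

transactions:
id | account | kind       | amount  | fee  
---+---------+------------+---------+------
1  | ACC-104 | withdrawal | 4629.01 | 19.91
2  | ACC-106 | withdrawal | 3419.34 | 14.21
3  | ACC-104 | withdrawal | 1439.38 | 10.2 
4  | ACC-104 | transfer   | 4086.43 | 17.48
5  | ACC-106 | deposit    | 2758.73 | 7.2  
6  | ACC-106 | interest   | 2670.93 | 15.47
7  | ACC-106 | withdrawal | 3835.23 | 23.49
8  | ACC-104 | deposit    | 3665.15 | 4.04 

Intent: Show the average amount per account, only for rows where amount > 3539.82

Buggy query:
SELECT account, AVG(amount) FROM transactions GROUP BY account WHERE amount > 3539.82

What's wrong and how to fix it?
Bug: Row-level WHERE must come before GROUP BY in the clause order

Fix: Move the WHERE clause before GROUP BY

Corrected query:
SELECT account, AVG(amount) FROM transactions WHERE amount > 3539.82 GROUP BY account

Result:
account | AVG(amount)
--------+------------
ACC-104 | 4126.863333
ACC-106 | 3835.23    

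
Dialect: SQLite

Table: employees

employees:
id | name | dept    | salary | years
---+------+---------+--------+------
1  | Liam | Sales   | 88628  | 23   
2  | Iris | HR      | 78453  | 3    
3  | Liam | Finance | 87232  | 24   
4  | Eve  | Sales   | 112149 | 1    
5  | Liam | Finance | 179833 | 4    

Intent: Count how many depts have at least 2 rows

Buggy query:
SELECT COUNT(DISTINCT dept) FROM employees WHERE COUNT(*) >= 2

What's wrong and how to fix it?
Bug: WHERE filters individual rows, not groups, so a group-level COUNT is invalid there

Fix: Group first with HAVING COUNT(*) >= 2, then COUNT the resulting groups

Corrected query:
SELECT COUNT(*) FROM (SELECT dept FROM employees GROUP BY dept HAVING COUNT(*) >= 2)

Result:
COUNT(*)
--------
2       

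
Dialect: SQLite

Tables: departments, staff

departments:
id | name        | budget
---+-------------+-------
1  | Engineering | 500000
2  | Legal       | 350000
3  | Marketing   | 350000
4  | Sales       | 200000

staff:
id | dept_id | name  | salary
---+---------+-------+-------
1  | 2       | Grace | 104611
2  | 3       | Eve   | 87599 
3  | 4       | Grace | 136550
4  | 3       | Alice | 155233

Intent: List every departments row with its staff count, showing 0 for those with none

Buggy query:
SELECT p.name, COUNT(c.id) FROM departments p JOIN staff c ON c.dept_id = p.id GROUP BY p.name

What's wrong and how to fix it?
Bug: INNER JOIN drops departments rows that have no matching staff rows

Fix: Switch to LEFT JOIN to retain unmatched parent rows

Corrected query:
SELECT p.name, COUNT(c.id) FROM departments p LEFT JOIN staff c ON c.dept_id = p.id GROUP BY p.name

Result:
name        | COUNT(c.id)
------------+------------
Engineering | 0          
Legal       | 1          
Marketing   | 2          
Sales       | 1          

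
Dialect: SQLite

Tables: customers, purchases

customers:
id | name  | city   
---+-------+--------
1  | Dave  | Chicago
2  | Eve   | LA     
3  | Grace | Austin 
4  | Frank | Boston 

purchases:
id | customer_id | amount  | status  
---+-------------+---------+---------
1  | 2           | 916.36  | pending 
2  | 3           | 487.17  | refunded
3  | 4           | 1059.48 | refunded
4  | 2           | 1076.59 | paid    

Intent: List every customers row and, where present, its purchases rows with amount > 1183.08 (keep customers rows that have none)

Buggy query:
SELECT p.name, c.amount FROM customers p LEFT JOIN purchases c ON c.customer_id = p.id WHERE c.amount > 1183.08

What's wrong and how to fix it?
Bug: A WHERE condition on the right-hand table after LEFT JOIN drops unmatched parents

Fix: Move the right-table condition into the ON clause so unmatched parents are kept

Corrected query:
SELECT p.name, c.amount FROM customers p LEFT JOIN purchases c ON c.customer_id = p.id AND c.amount > 1183.08

Result:
name  | amount
------+-------
Dave  | NULL  
Eve   | NULL  
Grace | NULL  
Frank | NULL  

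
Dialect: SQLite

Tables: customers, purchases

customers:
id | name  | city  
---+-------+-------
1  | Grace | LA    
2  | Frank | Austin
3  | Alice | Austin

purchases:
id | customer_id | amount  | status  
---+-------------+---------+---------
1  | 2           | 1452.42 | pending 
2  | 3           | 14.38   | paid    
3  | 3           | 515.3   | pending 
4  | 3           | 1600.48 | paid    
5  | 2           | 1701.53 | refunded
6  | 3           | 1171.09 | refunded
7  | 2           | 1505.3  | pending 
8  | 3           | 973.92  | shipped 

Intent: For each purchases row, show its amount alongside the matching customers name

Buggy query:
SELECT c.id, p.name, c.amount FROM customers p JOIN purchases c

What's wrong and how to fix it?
Bug: JOIN with no ON clause produces a cartesian product; every purchases row pairs with every customers row

Fix: Specify the join condition linking the foreign key to the parent id

Corrected query:
SELECT c.id, p.name, c.amount FROM customers p JOIN purchases c ON c.customer_id = p.id

Result:
id | name  | amount 
---+-------+--------
1  | Frank | 1452.42
2  | Alice | 14.38  
3  | Alice | 515.3  
4  | Alice | 1600.48
5  | Frank | 1701.53
6  | Alice | 1171.09
7  | Frank | 1505.3 
8  | Alice | 973.92 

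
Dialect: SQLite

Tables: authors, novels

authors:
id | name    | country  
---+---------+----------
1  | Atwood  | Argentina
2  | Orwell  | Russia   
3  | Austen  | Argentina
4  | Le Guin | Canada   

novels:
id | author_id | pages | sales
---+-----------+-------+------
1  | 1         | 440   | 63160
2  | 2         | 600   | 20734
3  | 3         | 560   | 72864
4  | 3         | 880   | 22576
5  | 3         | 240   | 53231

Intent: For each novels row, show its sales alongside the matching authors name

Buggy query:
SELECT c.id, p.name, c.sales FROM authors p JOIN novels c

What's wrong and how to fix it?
Bug: JOIN with no ON clause produces a cartesian product; every novels row pairs with every authors row

Fix: Add ON c.author_id = p.id to the JOIN

Corrected query:
SELECT c.id, p.name, c.sales FROM authors p JOIN novels c ON c.author_id = p.id

Result:
id | name   | sales
---+--------+------
1  | Atwood | 63160
2  | Orwell | 20734
3  | Austen | 72864
4  | Austen | 22576
5  | Austen | 53231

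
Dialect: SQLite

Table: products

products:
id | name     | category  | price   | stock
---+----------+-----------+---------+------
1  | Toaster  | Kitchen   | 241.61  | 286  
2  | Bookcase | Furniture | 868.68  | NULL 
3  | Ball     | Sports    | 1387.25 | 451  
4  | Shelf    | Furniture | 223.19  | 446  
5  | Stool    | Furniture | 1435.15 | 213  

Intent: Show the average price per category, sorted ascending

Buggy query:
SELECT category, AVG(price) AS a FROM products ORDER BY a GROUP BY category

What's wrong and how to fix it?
Bug: GROUP BY must precede ORDER BY

Fix: Reorder: SELECT … FROM … GROUP BY … ORDER BY …

Corrected query:
SELECT category, AVG(price) AS a FROM products GROUP BY category ORDER BY a

Result:
category  | a      
----------+--------
Kitchen   | 241.61 
Furniture | 842.34 
Sports    | 1387.25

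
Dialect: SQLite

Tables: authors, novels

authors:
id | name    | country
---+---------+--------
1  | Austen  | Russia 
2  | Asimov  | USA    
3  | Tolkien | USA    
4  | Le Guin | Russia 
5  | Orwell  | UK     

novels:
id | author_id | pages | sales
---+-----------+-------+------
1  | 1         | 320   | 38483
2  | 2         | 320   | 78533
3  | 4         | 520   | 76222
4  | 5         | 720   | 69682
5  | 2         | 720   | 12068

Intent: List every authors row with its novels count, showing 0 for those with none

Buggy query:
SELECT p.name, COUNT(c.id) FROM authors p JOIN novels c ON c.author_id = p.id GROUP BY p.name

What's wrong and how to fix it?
Bug: An inner join excludes parents with zero children

Fix: Switch to LEFT JOIN to retain unmatched parent rows

Corrected query:
SELECT p.name, COUNT(c.id) FROM authors p LEFT JOIN novels c ON c.author_id = p.id GROUP BY p.name

Result:
name    | COUNT(c.id)
--------+------------
Asimov  | 2          
Austen  | 1          
Le Guin | 1          
Orwell  | 1          
Tolkien | 0          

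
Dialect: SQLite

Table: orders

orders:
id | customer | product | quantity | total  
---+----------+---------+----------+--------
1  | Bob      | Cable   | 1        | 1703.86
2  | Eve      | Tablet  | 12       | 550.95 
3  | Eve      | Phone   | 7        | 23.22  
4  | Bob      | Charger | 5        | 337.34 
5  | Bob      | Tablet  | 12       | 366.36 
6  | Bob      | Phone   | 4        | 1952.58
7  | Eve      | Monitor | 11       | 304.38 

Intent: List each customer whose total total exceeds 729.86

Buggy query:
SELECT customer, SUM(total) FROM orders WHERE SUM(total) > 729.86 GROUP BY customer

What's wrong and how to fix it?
Bug: WHERE runs before GROUP BY, so aggregates aren't available there

Fix: Use HAVING (which filters groups after aggregation) instead of WHERE

Corrected query:
SELECT customer, SUM(total) FROM orders GROUP BY customer HAVING SUM(total) > 729.86

Result:
customer | SUM(total)
---------+-----------
Bob      | 4360.14   
Eve      | 878.55    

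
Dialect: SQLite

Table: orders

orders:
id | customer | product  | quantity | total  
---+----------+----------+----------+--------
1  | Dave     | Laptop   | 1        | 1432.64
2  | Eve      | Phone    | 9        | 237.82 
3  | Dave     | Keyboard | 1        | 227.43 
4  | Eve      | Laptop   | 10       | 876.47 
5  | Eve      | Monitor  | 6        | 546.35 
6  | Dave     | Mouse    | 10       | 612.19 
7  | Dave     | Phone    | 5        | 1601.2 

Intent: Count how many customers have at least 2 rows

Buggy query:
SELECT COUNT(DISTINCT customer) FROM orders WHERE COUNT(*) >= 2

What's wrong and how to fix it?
Bug: COUNT(*) cannot appear in WHERE; the per-group count doesn't exist yet

Fix: Group first with HAVING COUNT(*) >= 2, then COUNT the resulting groups

Corrected query:
SELECT COUNT(*) FROM (SELECT customer FROM orders GROUP BY customer HAVING COUNT(*) >= 2)

Result:
COUNT(*)
--------
2       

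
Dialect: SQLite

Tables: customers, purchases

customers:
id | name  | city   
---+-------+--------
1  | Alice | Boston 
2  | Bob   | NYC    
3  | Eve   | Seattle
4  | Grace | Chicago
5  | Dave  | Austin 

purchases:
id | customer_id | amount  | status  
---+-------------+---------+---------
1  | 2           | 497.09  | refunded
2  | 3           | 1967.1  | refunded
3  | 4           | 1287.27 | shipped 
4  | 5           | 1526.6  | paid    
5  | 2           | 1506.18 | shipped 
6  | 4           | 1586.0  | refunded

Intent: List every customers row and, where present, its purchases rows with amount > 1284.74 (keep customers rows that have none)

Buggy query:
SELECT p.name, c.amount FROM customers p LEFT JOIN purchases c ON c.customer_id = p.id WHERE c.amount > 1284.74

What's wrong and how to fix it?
Bug: A WHERE condition on the right-hand table after LEFT JOIN drops unmatched parents

Fix: Put 'c.amount > 1284.74' in the JOIN's ON clause instead of WHERE

Corrected query:
SELECT p.name, c.amount FROM customers p LEFT JOIN purchases c ON c.customer_id = p.id AND c.amount > 1284.74

Result:
name  | amount 
------+--------
Alice | NULL   
Bob   | 1506.18
Eve   | 1967.1 
Grace | 1287.27
Grace | 1586   
Dave  | 1526.6 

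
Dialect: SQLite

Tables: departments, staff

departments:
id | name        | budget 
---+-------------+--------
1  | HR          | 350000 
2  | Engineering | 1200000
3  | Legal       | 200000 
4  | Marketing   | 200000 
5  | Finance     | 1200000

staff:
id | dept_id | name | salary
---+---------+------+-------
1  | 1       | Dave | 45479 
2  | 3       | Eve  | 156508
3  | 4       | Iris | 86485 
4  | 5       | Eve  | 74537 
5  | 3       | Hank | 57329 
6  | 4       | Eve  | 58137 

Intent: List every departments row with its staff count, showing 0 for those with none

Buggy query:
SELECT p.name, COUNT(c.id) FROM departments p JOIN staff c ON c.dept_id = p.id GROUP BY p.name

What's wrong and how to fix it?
Bug: INNER JOIN drops departments rows that have no matching staff rows

Fix: Switch to LEFT JOIN to retain unmatched parent rows

Corrected query:
SELECT p.name, COUNT(c.id) FROM departments p LEFT JOIN staff c ON c.dept_id = p.id GROUP BY p.name

Result:
name        | COUNT(c.id)
------------+------------
Engineering | 0          
Finance     | 1          
HR          | 1          
Legal       | 2          
Marketing   | 2          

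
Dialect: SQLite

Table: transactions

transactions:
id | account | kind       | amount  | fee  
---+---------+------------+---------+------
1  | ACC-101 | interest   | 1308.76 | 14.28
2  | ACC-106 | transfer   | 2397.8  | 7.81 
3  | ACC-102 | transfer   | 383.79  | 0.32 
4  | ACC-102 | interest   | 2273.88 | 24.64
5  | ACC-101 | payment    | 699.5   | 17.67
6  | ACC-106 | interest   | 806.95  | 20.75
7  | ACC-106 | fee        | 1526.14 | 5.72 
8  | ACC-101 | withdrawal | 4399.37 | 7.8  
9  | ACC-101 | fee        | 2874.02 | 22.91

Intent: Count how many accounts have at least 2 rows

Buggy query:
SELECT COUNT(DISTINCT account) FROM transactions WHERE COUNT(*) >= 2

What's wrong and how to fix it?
Bug: COUNT(*) cannot appear in WHERE; the per-group count doesn't exist yet

Fix: Group first with HAVING COUNT(*) >= 2, then COUNT the resulting groups

Corrected query:
SELECT COUNT(*) FROM (SELECT account FROM transactions GROUP BY account HAVING COUNT(*) >= 2)

Result:
COUNT(*)
--------
3       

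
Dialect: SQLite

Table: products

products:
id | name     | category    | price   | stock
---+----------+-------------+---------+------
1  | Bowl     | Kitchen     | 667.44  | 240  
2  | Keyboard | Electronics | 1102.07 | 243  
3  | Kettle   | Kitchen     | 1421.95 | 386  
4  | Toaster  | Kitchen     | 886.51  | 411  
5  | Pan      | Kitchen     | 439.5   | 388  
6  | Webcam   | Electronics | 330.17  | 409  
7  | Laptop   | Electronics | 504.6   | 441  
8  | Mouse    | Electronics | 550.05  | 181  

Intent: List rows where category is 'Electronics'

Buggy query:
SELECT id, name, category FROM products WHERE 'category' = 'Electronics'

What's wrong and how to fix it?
Bug: 'category' in single quotes is a string literal, not the column; the comparison is literal-vs-literal and never true

Fix: Reference the column as category without single quotes

Corrected query:
SELECT id, name, category FROM products WHERE category = 'Electronics'

Result:
id | name     | category   
---+----------+------------
2  | Keyboard | Electronics
6  | Webcam   | Electronics
7  | Laptop   | Electronics
8  | Mouse    | Electronics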